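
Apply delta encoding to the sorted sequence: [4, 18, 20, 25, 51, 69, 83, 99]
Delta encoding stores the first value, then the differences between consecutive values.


First value: 4
Deltas:
  18 - 4 = 14
  20 - 18 = 2
  25 - 20 = 5
  51 - 25 = 26
  69 - 51 = 18
  83 - 69 = 14
  99 - 83 = 16


Delta encoded: [4, 14, 2, 5, 26, 18, 14, 16]


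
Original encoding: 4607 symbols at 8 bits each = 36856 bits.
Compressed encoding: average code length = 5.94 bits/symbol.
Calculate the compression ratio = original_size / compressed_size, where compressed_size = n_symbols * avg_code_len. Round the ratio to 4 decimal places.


original_size = n_symbols * orig_bits = 4607 * 8 = 36856 bits
compressed_size = n_symbols * avg_code_len = 4607 * 5.94 = 27365.58 bits
ratio = original_size / compressed_size = 36856 / 27365.58 = 1.3468

Compression ratio = 1.3468


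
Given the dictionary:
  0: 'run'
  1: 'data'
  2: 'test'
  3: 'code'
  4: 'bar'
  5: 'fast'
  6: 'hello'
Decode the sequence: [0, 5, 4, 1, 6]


Look up each index in the dictionary:
  0 -> 'run'
  5 -> 'fast'
  4 -> 'bar'
  1 -> 'data'
  6 -> 'hello'

Decoded: "run fast bar data hello"


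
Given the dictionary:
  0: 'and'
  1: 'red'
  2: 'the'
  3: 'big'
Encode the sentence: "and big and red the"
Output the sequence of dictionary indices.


Look up each word in the dictionary:
  'and' -> 0
  'big' -> 3
  'and' -> 0
  'red' -> 1
  'the' -> 2

Encoded: [0, 3, 0, 1, 2]


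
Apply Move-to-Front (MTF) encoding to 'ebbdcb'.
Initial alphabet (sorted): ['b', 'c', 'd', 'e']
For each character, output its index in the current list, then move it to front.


MTF encoding:
'e': index 3 in ['b', 'c', 'd', 'e'] -> ['e', 'b', 'c', 'd']
'b': index 1 in ['e', 'b', 'c', 'd'] -> ['b', 'e', 'c', 'd']
'b': index 0 in ['b', 'e', 'c', 'd'] -> ['b', 'e', 'c', 'd']
'd': index 3 in ['b', 'e', 'c', 'd'] -> ['d', 'b', 'e', 'c']
'c': index 3 in ['d', 'b', 'e', 'c'] -> ['c', 'd', 'b', 'e']
'b': index 2 in ['c', 'd', 'b', 'e'] -> ['b', 'c', 'd', 'e']


Output: [3, 1, 0, 3, 3, 2]


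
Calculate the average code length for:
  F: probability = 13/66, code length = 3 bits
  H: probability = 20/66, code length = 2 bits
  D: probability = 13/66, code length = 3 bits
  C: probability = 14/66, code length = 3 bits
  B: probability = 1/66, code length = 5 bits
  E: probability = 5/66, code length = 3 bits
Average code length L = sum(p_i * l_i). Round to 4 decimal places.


Weighted contributions p_i * l_i:
  F: (13/66) * 3 = 39/66
  H: (20/66) * 2 = 40/66
  D: (13/66) * 3 = 39/66
  C: (14/66) * 3 = 42/66
  B: (1/66) * 5 = 5/66
  E: (5/66) * 3 = 15/66
Sum = (39 + 40 + 39 + 42 + 5 + 15)/66 = 180/66

L = 180/66 = 2.7273 bits/symbol


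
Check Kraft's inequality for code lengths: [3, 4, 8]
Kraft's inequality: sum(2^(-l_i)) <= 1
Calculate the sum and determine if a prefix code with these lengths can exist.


Sum = 2^(-3) + 2^(-4) + 2^(-8)
    = 0.125 + 0.0625 + 0.00390625
    = 49/256 = 0.19140625
Since 0.19140625 <= 1, Kraft's inequality IS satisfied.
A prefix code with these lengths CAN exist.

Kraft sum = 0.19140625. Satisfied.


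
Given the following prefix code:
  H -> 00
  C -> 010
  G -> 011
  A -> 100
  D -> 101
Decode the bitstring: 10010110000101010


Decoding step by step:
Bits 100 -> A
Bits 101 -> D
Bits 100 -> A
Bits 00 -> H
Bits 101 -> D
Bits 010 -> C


Decoded message: ADAHDC


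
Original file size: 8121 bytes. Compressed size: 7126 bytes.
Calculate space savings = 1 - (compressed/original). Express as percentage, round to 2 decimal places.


ratio = compressed/original = 7126/8121 = 0.877478
savings = 1 - ratio = 1 - 0.877478 = 0.122522
as a percentage: 0.122522 * 100 = 12.25%

Space savings = 1 - 7126/8121 = 12.25%


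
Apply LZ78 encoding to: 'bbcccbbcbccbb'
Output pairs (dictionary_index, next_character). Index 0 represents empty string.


LZ78 encoding steps:
Dictionary: {0: ''}
Step 1: w='' (idx 0), next='b' -> output (0, 'b'), add 'b' as idx 1
Step 2: w='b' (idx 1), next='c' -> output (1, 'c'), add 'bc' as idx 2
Step 3: w='' (idx 0), next='c' -> output (0, 'c'), add 'c' as idx 3
Step 4: w='c' (idx 3), next='b' -> output (3, 'b'), add 'cb' as idx 4
Step 5: w='bc' (idx 2), next='b' -> output (2, 'b'), add 'bcb' as idx 5
Step 6: w='c' (idx 3), next='c' -> output (3, 'c'), add 'cc' as idx 6
Step 7: w='b' (idx 1), next='b' -> output (1, 'b'), add 'bb' as idx 7


Encoded: [(0, 'b'), (1, 'c'), (0, 'c'), (3, 'b'), (2, 'b'), (3, 'c'), (1, 'b')]


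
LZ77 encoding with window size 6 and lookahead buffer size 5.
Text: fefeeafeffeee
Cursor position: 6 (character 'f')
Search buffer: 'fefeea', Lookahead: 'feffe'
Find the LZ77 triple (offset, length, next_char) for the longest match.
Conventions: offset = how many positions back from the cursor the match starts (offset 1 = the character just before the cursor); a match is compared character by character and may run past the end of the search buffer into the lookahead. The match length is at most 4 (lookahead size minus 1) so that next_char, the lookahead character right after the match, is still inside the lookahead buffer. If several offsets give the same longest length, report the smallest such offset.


Try each offset into the search buffer:
  offset=1 (pos 5, char 'a'): match length 0
  offset=2 (pos 4, char 'e'): match length 0
  offset=3 (pos 3, char 'e'): match length 0
  offset=4 (pos 2, char 'f'): match length 2
  offset=5 (pos 1, char 'e'): match length 0
  offset=6 (pos 0, char 'f'): match length 3
Longest match has length 3 at offset 6.
next_char = character at position 6 + 3 = 9 -> 'f'

Best match: offset=6, length=3 (matching 'fef' starting at position 0)
LZ77 triple: (6, 3, 'f')


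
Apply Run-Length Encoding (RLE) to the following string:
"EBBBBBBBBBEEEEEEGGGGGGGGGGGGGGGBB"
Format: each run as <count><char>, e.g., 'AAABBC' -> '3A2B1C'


Scanning runs left to right:
  i=0: run of 'E' x 1 -> '1E'
  i=1: run of 'B' x 9 -> '9B'
  i=10: run of 'E' x 6 -> '6E'
  i=16: run of 'G' x 15 -> '15G'
  i=31: run of 'B' x 2 -> '2B'

RLE = 1E9B6E15G2B


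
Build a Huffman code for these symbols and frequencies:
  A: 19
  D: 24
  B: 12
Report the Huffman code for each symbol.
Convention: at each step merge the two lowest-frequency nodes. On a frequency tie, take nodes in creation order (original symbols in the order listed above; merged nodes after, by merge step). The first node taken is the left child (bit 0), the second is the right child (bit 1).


Huffman tree construction:
Step 1: Merge B(12) + A(19) = 31
Step 2: Merge D(24) + (B+A)(31) = 55
Read each symbol's code off the tree from the root (left child = 0, right child = 1).

Codes:
  A: 11 (length 2)
  D: 0 (length 1)
  B: 10 (length 2)
Average code length: 86/55 = 1.5636 bits/symbol


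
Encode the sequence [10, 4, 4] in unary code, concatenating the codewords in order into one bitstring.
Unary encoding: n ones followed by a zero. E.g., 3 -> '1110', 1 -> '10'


Encode each number as n ones followed by a terminating 0:
  10 -> 11111111110 (11 bits)
  4 -> 11110 (5 bits)
  4 -> 11110 (5 bits)
Total length = 11 + 5 + 5 = 21 bits.

Unary([10, 4, 4]) = 111111111101111011110 (21 bits)


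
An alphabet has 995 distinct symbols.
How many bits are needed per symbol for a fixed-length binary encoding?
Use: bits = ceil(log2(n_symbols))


log2(995) = 9.9586
Bracket: 2^9 = 512 < 995 <= 2^10 = 1024
So ceil(log2(995)) = 10

bits = ceil(log2(995)) = ceil(9.9586) = 10 bits


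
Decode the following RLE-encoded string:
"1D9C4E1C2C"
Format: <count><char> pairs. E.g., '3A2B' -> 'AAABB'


Expanding each <count><char> pair:
  1D -> 'D'
  9C -> 'CCCCCCCCC'
  4E -> 'EEEE'
  1C -> 'C'
  2C -> 'CC'

Decoded = DCCCCCCCCCEEEECCC


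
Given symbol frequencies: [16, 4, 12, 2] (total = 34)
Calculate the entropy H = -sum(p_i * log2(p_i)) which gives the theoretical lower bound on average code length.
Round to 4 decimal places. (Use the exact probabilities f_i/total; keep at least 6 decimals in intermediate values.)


Per-symbol terms -p_i * log2(p_i) with p_i = f_i/34:
  p = 16/34 = 0.470588: log2(p) = -1.087463, -p*log2(p) = 0.511747
  p = 4/34 = 0.117647: log2(p) = -3.087463, -p*log2(p) = 0.363231
  p = 12/34 = 0.352941: log2(p) = -1.502500, -p*log2(p) = 0.530294
  p = 2/34 = 0.058824: log2(p) = -4.087463, -p*log2(p) = 0.240439
H = 0.511747 + 0.363231 + 0.530294 + 0.240439 = 1.645711

H = 1.6457 bits/symbol


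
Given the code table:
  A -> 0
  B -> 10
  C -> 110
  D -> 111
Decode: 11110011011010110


Decoding:
111 -> D
10 -> B
0 -> A
110 -> C
110 -> C
10 -> B
110 -> C


Result: DBACCBC


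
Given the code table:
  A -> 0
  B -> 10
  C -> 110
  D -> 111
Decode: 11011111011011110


Decoding:
110 -> C
111 -> D
110 -> C
110 -> C
111 -> D
10 -> B


Result: CDCCDB


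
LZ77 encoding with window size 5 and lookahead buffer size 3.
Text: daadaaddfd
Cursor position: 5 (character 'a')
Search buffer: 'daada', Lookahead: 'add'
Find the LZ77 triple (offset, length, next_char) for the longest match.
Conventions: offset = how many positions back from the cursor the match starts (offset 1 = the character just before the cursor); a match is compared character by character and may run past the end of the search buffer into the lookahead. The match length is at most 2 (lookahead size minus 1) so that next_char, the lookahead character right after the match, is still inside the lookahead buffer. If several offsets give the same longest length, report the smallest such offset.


Try each offset into the search buffer:
  offset=1 (pos 4, char 'a'): match length 1
  offset=2 (pos 3, char 'd'): match length 0
  offset=3 (pos 2, char 'a'): match length 2
  offset=4 (pos 1, char 'a'): match length 1
  offset=5 (pos 0, char 'd'): match length 0
Longest match has length 2 at offset 3.
next_char = character at position 5 + 2 = 7 -> 'd'

Best match: offset=3, length=2 (matching 'ad' starting at position 2)
LZ77 triple: (3, 2, 'd')


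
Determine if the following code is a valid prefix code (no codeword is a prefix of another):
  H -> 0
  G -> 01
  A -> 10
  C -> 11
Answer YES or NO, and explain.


Checking each pair (does one codeword prefix another?):
  H='0' vs G='01': prefix -- VIOLATION

NO -- this is NOT a valid prefix code. H (0) is a prefix of G (01).


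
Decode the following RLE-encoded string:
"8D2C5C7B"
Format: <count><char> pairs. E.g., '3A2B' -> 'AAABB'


Expanding each <count><char> pair:
  8D -> 'DDDDDDDD'
  2C -> 'CC'
  5C -> 'CCCCC'
  7B -> 'BBBBBBB'

Decoded = DDDDDDDDCCCCCCCBBBBBBB


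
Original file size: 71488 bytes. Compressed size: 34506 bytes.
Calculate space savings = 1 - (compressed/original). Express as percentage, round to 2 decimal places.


ratio = compressed/original = 34506/71488 = 0.482682
savings = 1 - ratio = 1 - 0.482682 = 0.517318
as a percentage: 0.517318 * 100 = 51.73%

Space savings = 1 - 34506/71488 = 51.73%


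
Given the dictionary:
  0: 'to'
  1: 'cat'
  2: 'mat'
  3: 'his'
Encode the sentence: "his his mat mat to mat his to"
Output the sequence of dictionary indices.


Look up each word in the dictionary:
  'his' -> 3
  'his' -> 3
  'mat' -> 2
  'mat' -> 2
  'to' -> 0
  'mat' -> 2
  'his' -> 3
  'to' -> 0

Encoded: [3, 3, 2, 2, 0, 2, 3, 0]


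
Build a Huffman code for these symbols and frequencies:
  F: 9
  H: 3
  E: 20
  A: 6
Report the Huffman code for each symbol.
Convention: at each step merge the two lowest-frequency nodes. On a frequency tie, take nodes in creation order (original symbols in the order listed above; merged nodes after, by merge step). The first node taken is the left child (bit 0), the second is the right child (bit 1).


Huffman tree construction:
Step 1: Merge H(3) + A(6) = 9
Step 2: Merge F(9) + (H+A)(9) = 18
Step 3: Merge (F+(H+A))(18) + E(20) = 38
Read each symbol's code off the tree from the root (left child = 0, right child = 1).

Codes:
  F: 00 (length 2)
  H: 010 (length 3)
  E: 1 (length 1)
  A: 011 (length 3)
Average code length: 65/38 = 1.7105 bits/symbol


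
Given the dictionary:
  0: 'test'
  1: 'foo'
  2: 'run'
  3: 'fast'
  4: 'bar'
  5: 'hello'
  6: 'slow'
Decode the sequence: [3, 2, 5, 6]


Look up each index in the dictionary:
  3 -> 'fast'
  2 -> 'run'
  5 -> 'hello'
  6 -> 'slow'

Decoded: "fast run hello slow"


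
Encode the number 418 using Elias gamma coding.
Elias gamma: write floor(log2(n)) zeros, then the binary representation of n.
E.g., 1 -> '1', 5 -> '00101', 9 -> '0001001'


num_bits = floor(log2(418)) + 1 = 9
leading_zeros = num_bits - 1 = 8
binary(418) = 110100010

Elias gamma(418) = '00000000' + '110100010' = 00000000110100010 (17 bits)


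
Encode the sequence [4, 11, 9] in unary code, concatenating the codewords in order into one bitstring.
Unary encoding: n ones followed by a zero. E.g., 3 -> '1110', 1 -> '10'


Encode each number as n ones followed by a terminating 0:
  4 -> 11110 (5 bits)
  11 -> 111111111110 (12 bits)
  9 -> 1111111110 (10 bits)
Total length = 5 + 12 + 10 = 27 bits.

Unary([4, 11, 9]) = 111101111111111101111111110 (27 bits)


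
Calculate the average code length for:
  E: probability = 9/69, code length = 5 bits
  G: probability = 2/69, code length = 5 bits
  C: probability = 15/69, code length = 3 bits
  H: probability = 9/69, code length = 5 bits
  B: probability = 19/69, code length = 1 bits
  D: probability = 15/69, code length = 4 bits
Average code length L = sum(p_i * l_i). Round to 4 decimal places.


Weighted contributions p_i * l_i:
  E: (9/69) * 5 = 45/69
  G: (2/69) * 5 = 10/69
  C: (15/69) * 3 = 45/69
  H: (9/69) * 5 = 45/69
  B: (19/69) * 1 = 19/69
  D: (15/69) * 4 = 60/69
Sum = (45 + 10 + 45 + 45 + 19 + 60)/69 = 224/69

L = 224/69 = 3.2464 bits/symbol


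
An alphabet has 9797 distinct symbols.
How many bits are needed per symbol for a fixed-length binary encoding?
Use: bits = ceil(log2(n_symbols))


log2(9797) = 13.2581
Bracket: 2^13 = 8192 < 9797 <= 2^14 = 16384
So ceil(log2(9797)) = 14

bits = ceil(log2(9797)) = ceil(13.2581) = 14 bits


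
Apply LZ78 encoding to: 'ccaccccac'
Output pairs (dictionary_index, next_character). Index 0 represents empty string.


LZ78 encoding steps:
Dictionary: {0: ''}
Step 1: w='' (idx 0), next='c' -> output (0, 'c'), add 'c' as idx 1
Step 2: w='c' (idx 1), next='a' -> output (1, 'a'), add 'ca' as idx 2
Step 3: w='c' (idx 1), next='c' -> output (1, 'c'), add 'cc' as idx 3
Step 4: w='cc' (idx 3), next='a' -> output (3, 'a'), add 'cca' as idx 4
Step 5: w='c' (idx 1), end of input -> output (1, '')


Encoded: [(0, 'c'), (1, 'a'), (1, 'c'), (3, 'a'), (1, '')]


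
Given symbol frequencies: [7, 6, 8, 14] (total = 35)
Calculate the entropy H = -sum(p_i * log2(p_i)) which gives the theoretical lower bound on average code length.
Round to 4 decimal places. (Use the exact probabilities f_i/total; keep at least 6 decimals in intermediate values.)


Per-symbol terms -p_i * log2(p_i) with p_i = f_i/35:
  p = 7/35 = 0.200000: log2(p) = -2.321928, -p*log2(p) = 0.464386
  p = 6/35 = 0.171429: log2(p) = -2.544321, -p*log2(p) = 0.436169
  p = 8/35 = 0.228571: log2(p) = -2.129283, -p*log2(p) = 0.486693
  p = 14/35 = 0.400000: log2(p) = -1.321928, -p*log2(p) = 0.528771
H = 0.464386 + 0.436169 + 0.486693 + 0.528771 = 1.916019

H = 1.916 bits/symbol


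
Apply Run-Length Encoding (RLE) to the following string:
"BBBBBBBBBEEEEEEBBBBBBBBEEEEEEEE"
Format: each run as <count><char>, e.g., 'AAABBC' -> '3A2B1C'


Scanning runs left to right:
  i=0: run of 'B' x 9 -> '9B'
  i=9: run of 'E' x 6 -> '6E'
  i=15: run of 'B' x 8 -> '8B'
  i=23: run of 'E' x 8 -> '8E'

RLE = 9B6E8B8E


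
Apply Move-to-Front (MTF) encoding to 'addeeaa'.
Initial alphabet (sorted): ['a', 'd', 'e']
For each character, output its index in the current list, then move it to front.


MTF encoding:
'a': index 0 in ['a', 'd', 'e'] -> ['a', 'd', 'e']
'd': index 1 in ['a', 'd', 'e'] -> ['d', 'a', 'e']
'd': index 0 in ['d', 'a', 'e'] -> ['d', 'a', 'e']
'e': index 2 in ['d', 'a', 'e'] -> ['e', 'd', 'a']
'e': index 0 in ['e', 'd', 'a'] -> ['e', 'd', 'a']
'a': index 2 in ['e', 'd', 'a'] -> ['a', 'e', 'd']
'a': index 0 in ['a', 'e', 'd'] -> ['a', 'e', 'd']


Output: [0, 1, 0, 2, 0, 2, 0]


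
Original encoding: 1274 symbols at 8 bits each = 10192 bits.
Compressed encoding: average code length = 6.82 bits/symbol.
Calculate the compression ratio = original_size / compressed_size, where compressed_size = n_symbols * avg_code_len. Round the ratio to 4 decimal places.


original_size = n_symbols * orig_bits = 1274 * 8 = 10192 bits
compressed_size = n_symbols * avg_code_len = 1274 * 6.82 = 8688.68 bits
ratio = original_size / compressed_size = 10192 / 8688.68 = 1.173

Compression ratio = 1.173


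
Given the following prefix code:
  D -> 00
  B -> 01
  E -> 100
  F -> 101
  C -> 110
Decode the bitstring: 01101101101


Decoding step by step:
Bits 01 -> B
Bits 101 -> F
Bits 101 -> F
Bits 101 -> F


Decoded message: BFFF


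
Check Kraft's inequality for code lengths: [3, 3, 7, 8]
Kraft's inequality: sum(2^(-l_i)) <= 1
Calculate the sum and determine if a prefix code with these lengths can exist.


Sum = 2^(-3) + 2^(-3) + 2^(-7) + 2^(-8)
    = 0.125 + 0.125 + 0.0078125 + 0.00390625
    = 67/256 = 0.26171875
Since 0.26171875 <= 1, Kraft's inequality IS satisfied.
A prefix code with these lengths CAN exist.

Kraft sum = 0.26171875. Satisfied.


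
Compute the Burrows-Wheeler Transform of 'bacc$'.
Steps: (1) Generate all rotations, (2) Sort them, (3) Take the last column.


Rotations (sorted):
  0: $bacc -> last char: c
  1: acc$b -> last char: b
  2: bacc$ -> last char: $
  3: c$bac -> last char: c
  4: cc$ba -> last char: a


BWT = cb$ca


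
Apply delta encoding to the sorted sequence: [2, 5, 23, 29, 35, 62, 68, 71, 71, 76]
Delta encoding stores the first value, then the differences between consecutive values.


First value: 2
Deltas:
  5 - 2 = 3
  23 - 5 = 18
  29 - 23 = 6
  35 - 29 = 6
  62 - 35 = 27
  68 - 62 = 6
  71 - 68 = 3
  71 - 71 = 0
  76 - 71 = 5


Delta encoded: [2, 3, 18, 6, 6, 27, 6, 3, 0, 5]


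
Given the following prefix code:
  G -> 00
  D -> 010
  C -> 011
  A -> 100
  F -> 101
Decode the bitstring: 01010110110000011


Decoding step by step:
Bits 010 -> D
Bits 101 -> F
Bits 101 -> F
Bits 100 -> A
Bits 00 -> G
Bits 011 -> C


Decoded message: DFFAGC


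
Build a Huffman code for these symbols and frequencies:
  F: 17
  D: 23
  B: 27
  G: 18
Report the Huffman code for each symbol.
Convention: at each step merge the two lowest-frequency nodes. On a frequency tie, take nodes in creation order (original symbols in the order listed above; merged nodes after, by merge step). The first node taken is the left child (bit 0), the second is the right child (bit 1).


Huffman tree construction:
Step 1: Merge F(17) + G(18) = 35
Step 2: Merge D(23) + B(27) = 50
Step 3: Merge (F+G)(35) + (D+B)(50) = 85
Read each symbol's code off the tree from the root (left child = 0, right child = 1).

Codes:
  F: 00 (length 2)
  D: 10 (length 2)
  B: 11 (length 2)
  G: 01 (length 2)
Average code length: 170/85 = 2.0000 bits/symbol


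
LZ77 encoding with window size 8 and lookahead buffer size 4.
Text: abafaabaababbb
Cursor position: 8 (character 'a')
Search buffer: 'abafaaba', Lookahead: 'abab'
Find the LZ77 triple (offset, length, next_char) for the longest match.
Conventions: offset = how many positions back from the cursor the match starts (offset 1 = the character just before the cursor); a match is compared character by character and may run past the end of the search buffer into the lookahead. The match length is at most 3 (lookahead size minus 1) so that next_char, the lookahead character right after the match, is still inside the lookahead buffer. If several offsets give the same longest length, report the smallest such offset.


Try each offset into the search buffer:
  offset=1 (pos 7, char 'a'): match length 1
  offset=2 (pos 6, char 'b'): match length 0
  offset=3 (pos 5, char 'a'): match length 3
  offset=4 (pos 4, char 'a'): match length 1
  offset=5 (pos 3, char 'f'): match length 0
  offset=6 (pos 2, char 'a'): match length 1
  offset=7 (pos 1, char 'b'): match length 0
  offset=8 (pos 0, char 'a'): match length 3
Longest match has length 3, found at offsets 3, 8; take the smallest, offset 3.
next_char = character at position 8 + 3 = 11 -> 'b'

Best match: offset=3, length=3 (matching 'aba' starting at position 5)
LZ77 triple: (3, 3, 'b')


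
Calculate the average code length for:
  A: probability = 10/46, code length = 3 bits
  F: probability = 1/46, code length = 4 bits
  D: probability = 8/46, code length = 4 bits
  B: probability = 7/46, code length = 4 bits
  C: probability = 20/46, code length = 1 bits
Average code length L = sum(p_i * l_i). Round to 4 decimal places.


Weighted contributions p_i * l_i:
  A: (10/46) * 3 = 30/46
  F: (1/46) * 4 = 4/46
  D: (8/46) * 4 = 32/46
  B: (7/46) * 4 = 28/46
  C: (20/46) * 1 = 20/46
Sum = (30 + 4 + 32 + 28 + 20)/46 = 114/46

L = 114/46 = 2.4783 bits/symbol


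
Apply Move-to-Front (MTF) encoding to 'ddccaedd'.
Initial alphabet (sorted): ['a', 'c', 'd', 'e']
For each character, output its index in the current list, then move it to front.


MTF encoding:
'd': index 2 in ['a', 'c', 'd', 'e'] -> ['d', 'a', 'c', 'e']
'd': index 0 in ['d', 'a', 'c', 'e'] -> ['d', 'a', 'c', 'e']
'c': index 2 in ['d', 'a', 'c', 'e'] -> ['c', 'd', 'a', 'e']
'c': index 0 in ['c', 'd', 'a', 'e'] -> ['c', 'd', 'a', 'e']
'a': index 2 in ['c', 'd', 'a', 'e'] -> ['a', 'c', 'd', 'e']
'e': index 3 in ['a', 'c', 'd', 'e'] -> ['e', 'a', 'c', 'd']
'd': index 3 in ['e', 'a', 'c', 'd'] -> ['d', 'e', 'a', 'c']
'd': index 0 in ['d', 'e', 'a', 'c'] -> ['d', 'e', 'a', 'c']


Output: [2, 0, 2, 0, 2, 3, 3, 0]


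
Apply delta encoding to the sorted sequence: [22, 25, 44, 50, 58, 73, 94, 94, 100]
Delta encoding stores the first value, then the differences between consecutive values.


First value: 22
Deltas:
  25 - 22 = 3
  44 - 25 = 19
  50 - 44 = 6
  58 - 50 = 8
  73 - 58 = 15
  94 - 73 = 21
  94 - 94 = 0
  100 - 94 = 6


Delta encoded: [22, 3, 19, 6, 8, 15, 21, 0, 6]


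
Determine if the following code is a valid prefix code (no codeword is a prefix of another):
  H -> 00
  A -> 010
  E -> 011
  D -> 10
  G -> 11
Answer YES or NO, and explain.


Checking each pair (does one codeword prefix another?):
  H='00' vs A='010': no prefix
  H='00' vs E='011': no prefix
  H='00' vs D='10': no prefix
  H='00' vs G='11': no prefix
  A='010' vs H='00': no prefix
  A='010' vs E='011': no prefix
  A='010' vs D='10': no prefix
  A='010' vs G='11': no prefix
  E='011' vs H='00': no prefix
  E='011' vs A='010': no prefix
  E='011' vs D='10': no prefix
  E='011' vs G='11': no prefix
  D='10' vs H='00': no prefix
  D='10' vs A='010': no prefix
  D='10' vs E='011': no prefix
  D='10' vs G='11': no prefix
  G='11' vs H='00': no prefix
  G='11' vs A='010': no prefix
  G='11' vs E='011': no prefix
  G='11' vs D='10': no prefix
No violation found over all pairs.

YES -- this is a valid prefix code. No codeword is a prefix of any other codeword.


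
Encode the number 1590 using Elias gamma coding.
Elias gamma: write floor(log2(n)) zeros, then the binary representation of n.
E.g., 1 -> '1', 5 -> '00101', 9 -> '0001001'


num_bits = floor(log2(1590)) + 1 = 11
leading_zeros = num_bits - 1 = 10
binary(1590) = 11000110110

Elias gamma(1590) = '0000000000' + '11000110110' = 000000000011000110110 (21 bits)


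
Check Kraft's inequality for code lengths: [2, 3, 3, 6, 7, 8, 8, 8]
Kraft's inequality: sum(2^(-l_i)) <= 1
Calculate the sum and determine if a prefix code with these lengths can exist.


Sum = 2^(-2) + 2^(-3) + 2^(-3) + 2^(-6) + 2^(-7) + 2^(-8) + 2^(-8) + 2^(-8)
    = 0.25 + 0.125 + 0.125 + 0.015625 + 0.0078125 + 0.00390625 + 0.00390625 + 0.00390625
    = 137/256 = 0.53515625
Since 0.53515625 <= 1, Kraft's inequality IS satisfied.
A prefix code with these lengths CAN exist.

Kraft sum = 0.53515625. Satisfied.


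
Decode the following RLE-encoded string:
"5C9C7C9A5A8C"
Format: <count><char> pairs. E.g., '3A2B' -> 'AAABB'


Expanding each <count><char> pair:
  5C -> 'CCCCC'
  9C -> 'CCCCCCCCC'
  7C -> 'CCCCCCC'
  9A -> 'AAAAAAAAA'
  5A -> 'AAAAA'
  8C -> 'CCCCCCCC'

Decoded = CCCCCCCCCCCCCCCCCCCCCAAAAAAAAAAAAAACCCCCCCC


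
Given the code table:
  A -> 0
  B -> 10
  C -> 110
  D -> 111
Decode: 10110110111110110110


Decoding:
10 -> B
110 -> C
110 -> C
111 -> D
110 -> C
110 -> C
110 -> C


Result: BCCDCCC


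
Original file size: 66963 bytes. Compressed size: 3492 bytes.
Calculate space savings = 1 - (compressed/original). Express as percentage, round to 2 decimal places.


ratio = compressed/original = 3492/66963 = 0.052148
savings = 1 - ratio = 1 - 0.052148 = 0.947852
as a percentage: 0.947852 * 100 = 94.79%

Space savings = 1 - 3492/66963 = 94.79%


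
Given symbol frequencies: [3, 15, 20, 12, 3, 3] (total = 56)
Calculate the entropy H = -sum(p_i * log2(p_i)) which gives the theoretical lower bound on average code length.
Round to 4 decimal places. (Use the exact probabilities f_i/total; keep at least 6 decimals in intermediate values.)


Per-symbol terms -p_i * log2(p_i) with p_i = f_i/56:
  p = 3/56 = 0.053571: log2(p) = -4.222392, -p*log2(p) = 0.226200
  p = 15/56 = 0.267857: log2(p) = -1.900464, -p*log2(p) = 0.509053
  p = 20/56 = 0.357143: log2(p) = -1.485427, -p*log2(p) = 0.530510
  p = 12/56 = 0.214286: log2(p) = -2.222392, -p*log2(p) = 0.476227
  p = 3/56 = 0.053571: log2(p) = -4.222392, -p*log2(p) = 0.226200
  p = 3/56 = 0.053571: log2(p) = -4.222392, -p*log2(p) = 0.226200
H = 0.226200 + 0.509053 + 0.530510 + 0.476227 + 0.226200 + 0.226200 = 2.194390

H = 2.1944 bits/symbol


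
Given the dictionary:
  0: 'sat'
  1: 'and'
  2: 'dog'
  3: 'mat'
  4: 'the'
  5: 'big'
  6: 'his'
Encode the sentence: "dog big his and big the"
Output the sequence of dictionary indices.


Look up each word in the dictionary:
  'dog' -> 2
  'big' -> 5
  'his' -> 6
  'and' -> 1
  'big' -> 5
  'the' -> 4

Encoded: [2, 5, 6, 1, 5, 4]


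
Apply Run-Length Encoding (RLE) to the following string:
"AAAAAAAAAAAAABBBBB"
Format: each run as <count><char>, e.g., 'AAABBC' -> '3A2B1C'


Scanning runs left to right:
  i=0: run of 'A' x 13 -> '13A'
  i=13: run of 'B' x 5 -> '5B'

RLE = 13A5B


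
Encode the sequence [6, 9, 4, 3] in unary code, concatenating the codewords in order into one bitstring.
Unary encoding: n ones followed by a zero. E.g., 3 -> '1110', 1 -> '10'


Encode each number as n ones followed by a terminating 0:
  6 -> 1111110 (7 bits)
  9 -> 1111111110 (10 bits)
  4 -> 11110 (5 bits)
  3 -> 1110 (4 bits)
Total length = 7 + 10 + 5 + 4 = 26 bits.

Unary([6, 9, 4, 3]) = 11111101111111110111101110 (26 bits)


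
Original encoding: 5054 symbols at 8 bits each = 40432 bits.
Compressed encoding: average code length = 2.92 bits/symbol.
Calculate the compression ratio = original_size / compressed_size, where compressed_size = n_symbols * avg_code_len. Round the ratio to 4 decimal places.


original_size = n_symbols * orig_bits = 5054 * 8 = 40432 bits
compressed_size = n_symbols * avg_code_len = 5054 * 2.92 = 14757.68 bits
ratio = original_size / compressed_size = 40432 / 14757.68 = 2.7397

Compression ratio = 2.7397


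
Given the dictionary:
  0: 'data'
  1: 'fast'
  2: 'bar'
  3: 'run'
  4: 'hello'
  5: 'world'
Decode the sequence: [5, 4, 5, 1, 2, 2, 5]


Look up each index in the dictionary:
  5 -> 'world'
  4 -> 'hello'
  5 -> 'world'
  1 -> 'fast'
  2 -> 'bar'
  2 -> 'bar'
  5 -> 'world'

Decoded: "world hello world fast bar bar world"


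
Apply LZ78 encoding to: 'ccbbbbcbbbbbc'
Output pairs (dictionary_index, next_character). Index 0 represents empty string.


LZ78 encoding steps:
Dictionary: {0: ''}
Step 1: w='' (idx 0), next='c' -> output (0, 'c'), add 'c' as idx 1
Step 2: w='c' (idx 1), next='b' -> output (1, 'b'), add 'cb' as idx 2
Step 3: w='' (idx 0), next='b' -> output (0, 'b'), add 'b' as idx 3
Step 4: w='b' (idx 3), next='b' -> output (3, 'b'), add 'bb' as idx 4
Step 5: w='cb' (idx 2), next='b' -> output (2, 'b'), add 'cbb' as idx 5
Step 6: w='bb' (idx 4), next='b' -> output (4, 'b'), add 'bbb' as idx 6
Step 7: w='c' (idx 1), end of input -> output (1, '')


Encoded: [(0, 'c'), (1, 'b'), (0, 'b'), (3, 'b'), (2, 'b'), (4, 'b'), (1, '')]


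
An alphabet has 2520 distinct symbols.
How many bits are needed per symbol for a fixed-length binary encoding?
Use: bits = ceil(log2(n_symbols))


log2(2520) = 11.2992
Bracket: 2^11 = 2048 < 2520 <= 2^12 = 4096
So ceil(log2(2520)) = 12

bits = ceil(log2(2520)) = ceil(11.2992) = 12 bits


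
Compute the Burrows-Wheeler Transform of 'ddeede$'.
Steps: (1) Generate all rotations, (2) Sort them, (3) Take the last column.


Rotations (sorted):
  0: $ddeede -> last char: e
  1: ddeede$ -> last char: $
  2: de$ddee -> last char: e
  3: deede$d -> last char: d
  4: e$ddeed -> last char: d
  5: ede$dde -> last char: e
  6: eede$dd -> last char: d


BWT = e$edded


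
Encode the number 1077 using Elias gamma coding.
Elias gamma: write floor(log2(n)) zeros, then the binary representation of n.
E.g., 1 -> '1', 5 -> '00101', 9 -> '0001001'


num_bits = floor(log2(1077)) + 1 = 11
leading_zeros = num_bits - 1 = 10
binary(1077) = 10000110101

Elias gamma(1077) = '0000000000' + '10000110101' = 000000000010000110101 (21 bits)


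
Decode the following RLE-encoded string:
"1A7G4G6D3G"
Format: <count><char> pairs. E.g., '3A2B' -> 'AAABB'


Expanding each <count><char> pair:
  1A -> 'A'
  7G -> 'GGGGGGG'
  4G -> 'GGGG'
  6D -> 'DDDDDD'
  3G -> 'GGG'

Decoded = AGGGGGGGGGGGDDDDDDGGG


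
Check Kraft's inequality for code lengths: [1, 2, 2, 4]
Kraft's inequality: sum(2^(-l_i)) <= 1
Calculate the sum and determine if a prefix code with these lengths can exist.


Sum = 2^(-1) + 2^(-2) + 2^(-2) + 2^(-4)
    = 0.5 + 0.25 + 0.25 + 0.0625
    = 17/16 = 1.0625
Since 1.0625 > 1, Kraft's inequality is NOT satisfied.
A prefix code with these lengths CANNOT exist.

Kraft sum = 1.0625. Not satisfied.


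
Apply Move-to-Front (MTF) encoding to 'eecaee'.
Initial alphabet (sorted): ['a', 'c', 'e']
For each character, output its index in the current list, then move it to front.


MTF encoding:
'e': index 2 in ['a', 'c', 'e'] -> ['e', 'a', 'c']
'e': index 0 in ['e', 'a', 'c'] -> ['e', 'a', 'c']
'c': index 2 in ['e', 'a', 'c'] -> ['c', 'e', 'a']
'a': index 2 in ['c', 'e', 'a'] -> ['a', 'c', 'e']
'e': index 2 in ['a', 'c', 'e'] -> ['e', 'a', 'c']
'e': index 0 in ['e', 'a', 'c'] -> ['e', 'a', 'c']


Output: [2, 0, 2, 2, 2, 0]


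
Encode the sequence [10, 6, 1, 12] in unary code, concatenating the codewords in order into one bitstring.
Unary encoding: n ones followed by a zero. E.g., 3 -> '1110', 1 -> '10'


Encode each number as n ones followed by a terminating 0:
  10 -> 11111111110 (11 bits)
  6 -> 1111110 (7 bits)
  1 -> 10 (2 bits)
  12 -> 1111111111110 (13 bits)
Total length = 11 + 7 + 2 + 13 = 33 bits.

Unary([10, 6, 1, 12]) = 111111111101111110101111111111110 (33 bits)


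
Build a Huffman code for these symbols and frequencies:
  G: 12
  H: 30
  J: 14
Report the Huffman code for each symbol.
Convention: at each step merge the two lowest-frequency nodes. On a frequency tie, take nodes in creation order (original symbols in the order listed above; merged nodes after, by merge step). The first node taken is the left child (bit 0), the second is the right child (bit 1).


Huffman tree construction:
Step 1: Merge G(12) + J(14) = 26
Step 2: Merge (G+J)(26) + H(30) = 56
Read each symbol's code off the tree from the root (left child = 0, right child = 1).

Codes:
  G: 00 (length 2)
  H: 1 (length 1)
  J: 01 (length 2)
Average code length: 82/56 = 1.4643 bits/symbol


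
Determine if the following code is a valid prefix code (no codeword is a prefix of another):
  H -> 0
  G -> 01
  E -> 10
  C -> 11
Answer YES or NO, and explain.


Checking each pair (does one codeword prefix another?):
  H='0' vs G='01': prefix -- VIOLATION

NO -- this is NOT a valid prefix code. H (0) is a prefix of G (01).


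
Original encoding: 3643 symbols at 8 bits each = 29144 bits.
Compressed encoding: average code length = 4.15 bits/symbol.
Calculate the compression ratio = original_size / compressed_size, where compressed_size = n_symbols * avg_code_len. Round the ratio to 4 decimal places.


original_size = n_symbols * orig_bits = 3643 * 8 = 29144 bits
compressed_size = n_symbols * avg_code_len = 3643 * 4.15 = 15118.45 bits
ratio = original_size / compressed_size = 29144 / 15118.45 = 1.9277

Compression ratio = 1.9277


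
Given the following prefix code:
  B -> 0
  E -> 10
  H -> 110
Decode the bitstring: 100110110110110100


Decoding step by step:
Bits 10 -> E
Bits 0 -> B
Bits 110 -> H
Bits 110 -> H
Bits 110 -> H
Bits 110 -> H
Bits 10 -> E
Bits 0 -> B


Decoded message: EBHHHHEB


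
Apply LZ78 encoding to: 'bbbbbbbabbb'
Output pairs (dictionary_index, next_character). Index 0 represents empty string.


LZ78 encoding steps:
Dictionary: {0: ''}
Step 1: w='' (idx 0), next='b' -> output (0, 'b'), add 'b' as idx 1
Step 2: w='b' (idx 1), next='b' -> output (1, 'b'), add 'bb' as idx 2
Step 3: w='bb' (idx 2), next='b' -> output (2, 'b'), add 'bbb' as idx 3
Step 4: w='b' (idx 1), next='a' -> output (1, 'a'), add 'ba' as idx 4
Step 5: w='bbb' (idx 3), end of input -> output (3, '')


Encoded: [(0, 'b'), (1, 'b'), (2, 'b'), (1, 'a'), (3, '')]


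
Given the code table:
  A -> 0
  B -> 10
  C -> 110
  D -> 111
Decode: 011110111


Decoding:
0 -> A
111 -> D
10 -> B
111 -> D


Result: ADBD


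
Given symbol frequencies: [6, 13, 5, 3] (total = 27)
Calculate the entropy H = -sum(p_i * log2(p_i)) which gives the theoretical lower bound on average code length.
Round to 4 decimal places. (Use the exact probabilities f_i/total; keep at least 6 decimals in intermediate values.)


Per-symbol terms -p_i * log2(p_i) with p_i = f_i/27:
  p = 6/27 = 0.222222: log2(p) = -2.169925, -p*log2(p) = 0.482206
  p = 13/27 = 0.481481: log2(p) = -1.054448, -p*log2(p) = 0.507697
  p = 5/27 = 0.185185: log2(p) = -2.432959, -p*log2(p) = 0.450548
  p = 3/27 = 0.111111: log2(p) = -3.169925, -p*log2(p) = 0.352214
H = 0.482206 + 0.507697 + 0.450548 + 0.352214 = 1.792665

H = 1.7927 bits/symbol


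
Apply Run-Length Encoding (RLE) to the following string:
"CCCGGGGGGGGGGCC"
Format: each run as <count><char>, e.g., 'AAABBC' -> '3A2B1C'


Scanning runs left to right:
  i=0: run of 'C' x 3 -> '3C'
  i=3: run of 'G' x 10 -> '10G'
  i=13: run of 'C' x 2 -> '2C'

RLE = 3C10G2C


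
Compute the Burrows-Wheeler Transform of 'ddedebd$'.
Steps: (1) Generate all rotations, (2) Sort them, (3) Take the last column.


Rotations (sorted):
  0: $ddedebd -> last char: d
  1: bd$ddede -> last char: e
  2: d$ddedeb -> last char: b
  3: ddedebd$ -> last char: $
  4: debd$dde -> last char: e
  5: dedebd$d -> last char: d
  6: ebd$dded -> last char: d
  7: edebd$dd -> last char: d


BWT = deb$eddd


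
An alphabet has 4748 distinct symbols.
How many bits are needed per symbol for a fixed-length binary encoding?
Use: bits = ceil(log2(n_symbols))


log2(4748) = 12.2131
Bracket: 2^12 = 4096 < 4748 <= 2^13 = 8192
So ceil(log2(4748)) = 13

bits = ceil(log2(4748)) = ceil(12.2131) = 13 bits


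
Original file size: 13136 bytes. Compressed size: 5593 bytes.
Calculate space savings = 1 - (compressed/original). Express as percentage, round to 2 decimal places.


ratio = compressed/original = 5593/13136 = 0.425776
savings = 1 - ratio = 1 - 0.425776 = 0.574224
as a percentage: 0.574224 * 100 = 57.42%

Space savings = 1 - 5593/13136 = 57.42%


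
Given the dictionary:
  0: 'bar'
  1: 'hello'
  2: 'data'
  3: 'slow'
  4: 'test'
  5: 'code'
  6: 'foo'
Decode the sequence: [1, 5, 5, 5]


Look up each index in the dictionary:
  1 -> 'hello'
  5 -> 'code'
  5 -> 'code'
  5 -> 'code'

Decoded: "hello code code code"


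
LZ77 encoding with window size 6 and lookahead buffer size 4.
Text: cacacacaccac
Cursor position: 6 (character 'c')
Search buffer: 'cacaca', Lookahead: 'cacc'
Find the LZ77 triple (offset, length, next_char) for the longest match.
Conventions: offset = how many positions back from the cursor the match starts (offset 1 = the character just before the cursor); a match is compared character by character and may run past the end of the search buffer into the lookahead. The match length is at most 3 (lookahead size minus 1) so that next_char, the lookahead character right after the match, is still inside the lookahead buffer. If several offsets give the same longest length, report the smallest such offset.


Try each offset into the search buffer:
  offset=1 (pos 5, char 'a'): match length 0
  offset=2 (pos 4, char 'c'): match length 3
  offset=3 (pos 3, char 'a'): match length 0
  offset=4 (pos 2, char 'c'): match length 3
  offset=5 (pos 1, char 'a'): match length 0
  offset=6 (pos 0, char 'c'): match length 3
Longest match has length 3, found at offsets 2, 4, 6; take the smallest, offset 2.
next_char = character at position 6 + 3 = 9 -> 'c'

Best match: offset=2, length=3 (matching 'cac' starting at position 4)
LZ77 triple: (2, 3, 'c')


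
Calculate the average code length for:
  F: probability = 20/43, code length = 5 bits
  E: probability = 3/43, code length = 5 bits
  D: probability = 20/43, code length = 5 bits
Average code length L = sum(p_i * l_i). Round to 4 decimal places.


Weighted contributions p_i * l_i:
  F: (20/43) * 5 = 100/43
  E: (3/43) * 5 = 15/43
  D: (20/43) * 5 = 100/43
Sum = (100 + 15 + 100)/43 = 215/43

L = 215/43 = 5.0000 bits/symbol


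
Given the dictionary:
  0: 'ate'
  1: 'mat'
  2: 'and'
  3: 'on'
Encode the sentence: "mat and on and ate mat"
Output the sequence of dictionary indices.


Look up each word in the dictionary:
  'mat' -> 1
  'and' -> 2
  'on' -> 3
  'and' -> 2
  'ate' -> 0
  'mat' -> 1

Encoded: [1, 2, 3, 2, 0, 1]


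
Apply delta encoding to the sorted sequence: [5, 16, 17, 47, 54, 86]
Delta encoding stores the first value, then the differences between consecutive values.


First value: 5
Deltas:
  16 - 5 = 11
  17 - 16 = 1
  47 - 17 = 30
  54 - 47 = 7
  86 - 54 = 32


Delta encoded: [5, 11, 1, 30, 7, 32]


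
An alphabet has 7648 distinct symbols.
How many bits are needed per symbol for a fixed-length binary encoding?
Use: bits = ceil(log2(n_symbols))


log2(7648) = 12.9009
Bracket: 2^12 = 4096 < 7648 <= 2^13 = 8192
So ceil(log2(7648)) = 13

bits = ceil(log2(7648)) = ceil(12.9009) = 13 bits


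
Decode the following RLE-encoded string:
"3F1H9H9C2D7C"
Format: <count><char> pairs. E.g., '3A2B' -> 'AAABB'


Expanding each <count><char> pair:
  3F -> 'FFF'
  1H -> 'H'
  9H -> 'HHHHHHHHH'
  9C -> 'CCCCCCCCC'
  2D -> 'DD'
  7C -> 'CCCCCCC'

Decoded = FFFHHHHHHHHHHCCCCCCCCCDDCCCCCCC


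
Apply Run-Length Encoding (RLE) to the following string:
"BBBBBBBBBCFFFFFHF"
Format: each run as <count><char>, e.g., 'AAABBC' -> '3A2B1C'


Scanning runs left to right:
  i=0: run of 'B' x 9 -> '9B'
  i=9: run of 'C' x 1 -> '1C'
  i=10: run of 'F' x 5 -> '5F'
  i=15: run of 'H' x 1 -> '1H'
  i=16: run of 'F' x 1 -> '1F'

RLE = 9B1C5F1H1F


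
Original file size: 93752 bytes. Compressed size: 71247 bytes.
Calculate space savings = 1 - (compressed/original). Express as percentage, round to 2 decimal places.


ratio = compressed/original = 71247/93752 = 0.759952
savings = 1 - ratio = 1 - 0.759952 = 0.240048
as a percentage: 0.240048 * 100 = 24.0%

Space savings = 1 - 71247/93752 = 24.0%


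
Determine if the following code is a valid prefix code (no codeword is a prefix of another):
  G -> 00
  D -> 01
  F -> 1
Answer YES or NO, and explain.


Checking each pair (does one codeword prefix another?):
  G='00' vs D='01': no prefix
  G='00' vs F='1': no prefix
  D='01' vs G='00': no prefix
  D='01' vs F='1': no prefix
  F='1' vs G='00': no prefix
  F='1' vs D='01': no prefix
No violation found over all pairs.

YES -- this is a valid prefix code. No codeword is a prefix of any other codeword.


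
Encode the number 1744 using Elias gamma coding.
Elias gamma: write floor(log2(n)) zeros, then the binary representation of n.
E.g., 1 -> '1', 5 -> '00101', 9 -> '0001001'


num_bits = floor(log2(1744)) + 1 = 11
leading_zeros = num_bits - 1 = 10
binary(1744) = 11011010000

Elias gamma(1744) = '0000000000' + '11011010000' = 000000000011011010000 (21 bits)
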